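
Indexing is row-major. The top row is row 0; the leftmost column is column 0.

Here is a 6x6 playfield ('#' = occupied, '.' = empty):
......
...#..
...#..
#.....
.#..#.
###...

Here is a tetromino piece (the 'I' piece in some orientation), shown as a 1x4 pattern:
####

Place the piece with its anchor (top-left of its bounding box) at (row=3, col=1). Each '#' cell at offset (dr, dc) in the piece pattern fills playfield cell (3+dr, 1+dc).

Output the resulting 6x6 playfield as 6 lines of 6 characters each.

Answer: ......
...#..
...#..
#####.
.#..#.
###...

Derivation:
Fill (3+0,1+0) = (3,1)
Fill (3+0,1+1) = (3,2)
Fill (3+0,1+2) = (3,3)
Fill (3+0,1+3) = (3,4)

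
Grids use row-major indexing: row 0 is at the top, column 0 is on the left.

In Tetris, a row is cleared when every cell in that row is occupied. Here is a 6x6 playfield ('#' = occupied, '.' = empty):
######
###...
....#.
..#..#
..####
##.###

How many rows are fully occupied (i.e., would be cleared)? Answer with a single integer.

Check each row:
  row 0: 0 empty cells -> FULL (clear)
  row 1: 3 empty cells -> not full
  row 2: 5 empty cells -> not full
  row 3: 4 empty cells -> not full
  row 4: 2 empty cells -> not full
  row 5: 1 empty cell -> not full
Total rows cleared: 1

Answer: 1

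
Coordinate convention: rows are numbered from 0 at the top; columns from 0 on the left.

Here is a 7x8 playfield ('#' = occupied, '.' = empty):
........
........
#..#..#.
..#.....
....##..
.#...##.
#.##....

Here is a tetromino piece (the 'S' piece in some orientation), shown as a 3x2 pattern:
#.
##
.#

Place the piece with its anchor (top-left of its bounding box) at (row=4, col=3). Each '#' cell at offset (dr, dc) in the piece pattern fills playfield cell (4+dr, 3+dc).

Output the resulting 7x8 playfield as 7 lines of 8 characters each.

Answer: ........
........
#..#..#.
..#.....
...###..
.#.####.
#.###...

Derivation:
Fill (4+0,3+0) = (4,3)
Fill (4+1,3+0) = (5,3)
Fill (4+1,3+1) = (5,4)
Fill (4+2,3+1) = (6,4)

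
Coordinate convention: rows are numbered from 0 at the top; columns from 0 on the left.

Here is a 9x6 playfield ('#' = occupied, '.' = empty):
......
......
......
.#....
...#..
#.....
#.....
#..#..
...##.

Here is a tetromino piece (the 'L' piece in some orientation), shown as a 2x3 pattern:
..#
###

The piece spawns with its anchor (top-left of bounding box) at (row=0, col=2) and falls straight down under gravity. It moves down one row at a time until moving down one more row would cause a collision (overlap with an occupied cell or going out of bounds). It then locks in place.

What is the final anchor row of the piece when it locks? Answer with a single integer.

Answer: 2

Derivation:
Spawn at (row=0, col=2). Try each row:
  row 0: fits
  row 1: fits
  row 2: fits
  row 3: blocked -> lock at row 2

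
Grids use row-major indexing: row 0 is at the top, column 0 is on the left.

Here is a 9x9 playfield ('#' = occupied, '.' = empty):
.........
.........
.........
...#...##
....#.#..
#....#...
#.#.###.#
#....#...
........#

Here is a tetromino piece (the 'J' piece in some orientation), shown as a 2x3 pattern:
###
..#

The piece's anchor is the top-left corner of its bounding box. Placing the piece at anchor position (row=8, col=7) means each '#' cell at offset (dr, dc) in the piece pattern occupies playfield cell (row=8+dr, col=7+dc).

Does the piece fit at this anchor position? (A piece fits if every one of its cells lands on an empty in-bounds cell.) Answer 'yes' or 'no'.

Check each piece cell at anchor (8, 7):
  offset (0,0) -> (8,7): empty -> OK
  offset (0,1) -> (8,8): occupied ('#') -> FAIL
  offset (0,2) -> (8,9): out of bounds -> FAIL
  offset (1,2) -> (9,9): out of bounds -> FAIL
All cells valid: no

Answer: no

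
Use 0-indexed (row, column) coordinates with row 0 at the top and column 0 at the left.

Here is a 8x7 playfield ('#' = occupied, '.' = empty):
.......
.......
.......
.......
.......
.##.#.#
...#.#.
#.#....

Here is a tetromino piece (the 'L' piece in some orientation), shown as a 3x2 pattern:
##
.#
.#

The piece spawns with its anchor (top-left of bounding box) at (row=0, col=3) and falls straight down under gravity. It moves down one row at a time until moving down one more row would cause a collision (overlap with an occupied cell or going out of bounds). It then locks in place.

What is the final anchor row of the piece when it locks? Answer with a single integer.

Spawn at (row=0, col=3). Try each row:
  row 0: fits
  row 1: fits
  row 2: fits
  row 3: blocked -> lock at row 2

Answer: 2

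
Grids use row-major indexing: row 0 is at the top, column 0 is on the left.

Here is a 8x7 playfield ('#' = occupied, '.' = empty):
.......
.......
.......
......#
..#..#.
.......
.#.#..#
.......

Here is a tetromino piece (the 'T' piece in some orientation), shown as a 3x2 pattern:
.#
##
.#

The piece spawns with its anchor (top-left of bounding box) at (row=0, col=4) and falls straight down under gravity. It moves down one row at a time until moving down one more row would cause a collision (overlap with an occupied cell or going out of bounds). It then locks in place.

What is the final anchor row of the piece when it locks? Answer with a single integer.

Spawn at (row=0, col=4). Try each row:
  row 0: fits
  row 1: fits
  row 2: blocked -> lock at row 1

Answer: 1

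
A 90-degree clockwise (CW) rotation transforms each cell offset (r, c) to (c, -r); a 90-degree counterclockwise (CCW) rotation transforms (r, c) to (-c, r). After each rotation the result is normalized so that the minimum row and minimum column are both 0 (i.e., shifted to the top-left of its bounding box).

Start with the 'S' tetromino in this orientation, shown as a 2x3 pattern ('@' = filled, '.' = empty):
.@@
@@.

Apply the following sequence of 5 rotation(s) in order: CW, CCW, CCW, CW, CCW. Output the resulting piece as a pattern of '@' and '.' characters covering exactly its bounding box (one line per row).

Start:
.@@
@@.
After rotation 1 (CW):
@.
@@
.@
After rotation 2 (CCW):
.@@
@@.
After rotation 3 (CCW):
@.
@@
.@
After rotation 4 (CW):
.@@
@@.
After rotation 5 (CCW):
@.
@@
.@

Answer: @.
@@
.@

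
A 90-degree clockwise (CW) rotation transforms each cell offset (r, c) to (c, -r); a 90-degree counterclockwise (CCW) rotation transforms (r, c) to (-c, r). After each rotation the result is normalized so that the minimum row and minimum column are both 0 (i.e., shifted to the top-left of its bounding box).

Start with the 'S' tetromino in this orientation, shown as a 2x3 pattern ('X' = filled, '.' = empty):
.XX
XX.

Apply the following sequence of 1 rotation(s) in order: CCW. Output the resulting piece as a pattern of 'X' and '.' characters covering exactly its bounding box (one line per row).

Answer: X.
XX
.X

Derivation:
Start:
.XX
XX.
After rotation 1 (CCW):
X.
XX
.X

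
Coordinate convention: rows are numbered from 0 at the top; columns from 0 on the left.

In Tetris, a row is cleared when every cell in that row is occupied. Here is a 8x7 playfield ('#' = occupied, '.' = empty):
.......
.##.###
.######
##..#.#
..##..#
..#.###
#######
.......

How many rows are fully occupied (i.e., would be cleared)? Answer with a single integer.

Answer: 1

Derivation:
Check each row:
  row 0: 7 empty cells -> not full
  row 1: 2 empty cells -> not full
  row 2: 1 empty cell -> not full
  row 3: 3 empty cells -> not full
  row 4: 4 empty cells -> not full
  row 5: 3 empty cells -> not full
  row 6: 0 empty cells -> FULL (clear)
  row 7: 7 empty cells -> not full
Total rows cleared: 1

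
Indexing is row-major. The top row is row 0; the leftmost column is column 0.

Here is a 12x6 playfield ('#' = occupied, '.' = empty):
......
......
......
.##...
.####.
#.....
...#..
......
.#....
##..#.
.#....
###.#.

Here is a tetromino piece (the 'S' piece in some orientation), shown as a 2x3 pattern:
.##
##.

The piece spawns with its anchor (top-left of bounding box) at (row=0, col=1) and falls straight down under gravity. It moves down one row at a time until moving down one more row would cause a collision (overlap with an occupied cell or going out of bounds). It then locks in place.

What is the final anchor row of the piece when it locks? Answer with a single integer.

Answer: 1

Derivation:
Spawn at (row=0, col=1). Try each row:
  row 0: fits
  row 1: fits
  row 2: blocked -> lock at row 1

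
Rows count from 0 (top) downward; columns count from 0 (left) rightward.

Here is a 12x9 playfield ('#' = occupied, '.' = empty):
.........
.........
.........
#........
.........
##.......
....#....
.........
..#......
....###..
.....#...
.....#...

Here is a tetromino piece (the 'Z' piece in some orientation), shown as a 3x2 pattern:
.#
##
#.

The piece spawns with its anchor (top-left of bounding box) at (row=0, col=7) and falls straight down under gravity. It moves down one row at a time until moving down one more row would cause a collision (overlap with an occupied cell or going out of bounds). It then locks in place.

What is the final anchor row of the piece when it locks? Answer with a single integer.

Spawn at (row=0, col=7). Try each row:
  row 0: fits
  row 1: fits
  row 2: fits
  row 3: fits
  row 4: fits
  row 5: fits
  row 6: fits
  row 7: fits
  row 8: fits
  row 9: fits
  row 10: blocked -> lock at row 9

Answer: 9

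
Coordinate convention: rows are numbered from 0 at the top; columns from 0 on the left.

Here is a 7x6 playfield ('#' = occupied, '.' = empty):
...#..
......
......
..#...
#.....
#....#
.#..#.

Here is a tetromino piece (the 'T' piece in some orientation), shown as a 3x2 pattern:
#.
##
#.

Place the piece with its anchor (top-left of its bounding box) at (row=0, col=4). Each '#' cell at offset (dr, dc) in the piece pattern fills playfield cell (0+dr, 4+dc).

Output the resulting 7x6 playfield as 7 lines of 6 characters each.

Answer: ...##.
....##
....#.
..#...
#.....
#....#
.#..#.

Derivation:
Fill (0+0,4+0) = (0,4)
Fill (0+1,4+0) = (1,4)
Fill (0+1,4+1) = (1,5)
Fill (0+2,4+0) = (2,4)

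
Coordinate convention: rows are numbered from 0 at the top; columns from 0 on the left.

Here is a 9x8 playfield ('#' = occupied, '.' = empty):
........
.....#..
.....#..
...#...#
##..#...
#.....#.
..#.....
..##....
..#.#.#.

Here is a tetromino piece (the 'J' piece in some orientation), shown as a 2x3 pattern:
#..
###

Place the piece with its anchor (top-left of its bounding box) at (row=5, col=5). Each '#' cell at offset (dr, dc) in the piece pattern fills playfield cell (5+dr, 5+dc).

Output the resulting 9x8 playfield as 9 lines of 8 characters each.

Answer: ........
.....#..
.....#..
...#...#
##..#...
#....##.
..#..###
..##....
..#.#.#.

Derivation:
Fill (5+0,5+0) = (5,5)
Fill (5+1,5+0) = (6,5)
Fill (5+1,5+1) = (6,6)
Fill (5+1,5+2) = (6,7)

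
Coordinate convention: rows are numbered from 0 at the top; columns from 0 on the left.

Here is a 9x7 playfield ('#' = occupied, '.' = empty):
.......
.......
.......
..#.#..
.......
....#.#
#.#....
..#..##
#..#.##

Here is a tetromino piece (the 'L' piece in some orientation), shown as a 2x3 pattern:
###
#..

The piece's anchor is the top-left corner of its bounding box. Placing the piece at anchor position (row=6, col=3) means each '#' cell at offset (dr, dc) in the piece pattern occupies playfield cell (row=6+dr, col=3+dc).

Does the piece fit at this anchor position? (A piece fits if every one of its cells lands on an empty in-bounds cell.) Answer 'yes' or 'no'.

Check each piece cell at anchor (6, 3):
  offset (0,0) -> (6,3): empty -> OK
  offset (0,1) -> (6,4): empty -> OK
  offset (0,2) -> (6,5): empty -> OK
  offset (1,0) -> (7,3): empty -> OK
All cells valid: yes

Answer: yes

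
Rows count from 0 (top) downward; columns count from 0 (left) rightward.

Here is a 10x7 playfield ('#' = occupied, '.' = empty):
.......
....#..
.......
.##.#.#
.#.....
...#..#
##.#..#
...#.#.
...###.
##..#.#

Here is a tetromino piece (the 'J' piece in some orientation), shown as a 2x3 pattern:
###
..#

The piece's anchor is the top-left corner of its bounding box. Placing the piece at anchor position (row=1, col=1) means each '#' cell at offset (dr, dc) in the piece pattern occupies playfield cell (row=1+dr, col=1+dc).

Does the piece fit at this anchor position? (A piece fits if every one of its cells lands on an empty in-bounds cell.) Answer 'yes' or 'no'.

Answer: yes

Derivation:
Check each piece cell at anchor (1, 1):
  offset (0,0) -> (1,1): empty -> OK
  offset (0,1) -> (1,2): empty -> OK
  offset (0,2) -> (1,3): empty -> OK
  offset (1,2) -> (2,3): empty -> OK
All cells valid: yes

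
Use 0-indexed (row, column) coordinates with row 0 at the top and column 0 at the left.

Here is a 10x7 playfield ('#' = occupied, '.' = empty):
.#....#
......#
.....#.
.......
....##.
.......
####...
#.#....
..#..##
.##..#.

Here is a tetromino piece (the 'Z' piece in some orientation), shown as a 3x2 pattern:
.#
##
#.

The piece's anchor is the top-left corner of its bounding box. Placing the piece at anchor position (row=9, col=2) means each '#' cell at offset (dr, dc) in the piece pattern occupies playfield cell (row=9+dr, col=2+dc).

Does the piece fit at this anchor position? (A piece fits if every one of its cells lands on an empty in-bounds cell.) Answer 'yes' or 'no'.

Answer: no

Derivation:
Check each piece cell at anchor (9, 2):
  offset (0,1) -> (9,3): empty -> OK
  offset (1,0) -> (10,2): out of bounds -> FAIL
  offset (1,1) -> (10,3): out of bounds -> FAIL
  offset (2,0) -> (11,2): out of bounds -> FAIL
All cells valid: no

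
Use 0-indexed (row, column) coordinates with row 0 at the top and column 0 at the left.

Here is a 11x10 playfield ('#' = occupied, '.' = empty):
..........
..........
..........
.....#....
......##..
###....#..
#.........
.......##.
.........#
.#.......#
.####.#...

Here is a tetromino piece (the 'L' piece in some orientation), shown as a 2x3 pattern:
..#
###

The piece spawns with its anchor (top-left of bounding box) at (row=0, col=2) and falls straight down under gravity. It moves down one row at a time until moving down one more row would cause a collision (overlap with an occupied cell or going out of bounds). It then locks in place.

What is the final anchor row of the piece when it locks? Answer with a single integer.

Answer: 3

Derivation:
Spawn at (row=0, col=2). Try each row:
  row 0: fits
  row 1: fits
  row 2: fits
  row 3: fits
  row 4: blocked -> lock at row 3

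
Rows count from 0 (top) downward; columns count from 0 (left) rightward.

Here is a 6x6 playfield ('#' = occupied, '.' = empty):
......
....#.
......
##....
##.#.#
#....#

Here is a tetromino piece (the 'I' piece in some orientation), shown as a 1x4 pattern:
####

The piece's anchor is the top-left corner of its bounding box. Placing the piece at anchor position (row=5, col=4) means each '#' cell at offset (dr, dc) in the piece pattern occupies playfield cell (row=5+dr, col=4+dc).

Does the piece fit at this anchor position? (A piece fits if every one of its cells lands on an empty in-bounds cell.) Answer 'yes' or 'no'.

Answer: no

Derivation:
Check each piece cell at anchor (5, 4):
  offset (0,0) -> (5,4): empty -> OK
  offset (0,1) -> (5,5): occupied ('#') -> FAIL
  offset (0,2) -> (5,6): out of bounds -> FAIL
  offset (0,3) -> (5,7): out of bounds -> FAIL
All cells valid: no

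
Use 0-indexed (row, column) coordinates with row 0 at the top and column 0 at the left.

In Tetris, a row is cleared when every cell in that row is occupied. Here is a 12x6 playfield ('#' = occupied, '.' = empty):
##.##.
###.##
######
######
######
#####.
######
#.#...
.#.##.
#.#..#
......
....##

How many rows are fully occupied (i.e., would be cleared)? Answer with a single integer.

Check each row:
  row 0: 2 empty cells -> not full
  row 1: 1 empty cell -> not full
  row 2: 0 empty cells -> FULL (clear)
  row 3: 0 empty cells -> FULL (clear)
  row 4: 0 empty cells -> FULL (clear)
  row 5: 1 empty cell -> not full
  row 6: 0 empty cells -> FULL (clear)
  row 7: 4 empty cells -> not full
  row 8: 3 empty cells -> not full
  row 9: 3 empty cells -> not full
  row 10: 6 empty cells -> not full
  row 11: 4 empty cells -> not full
Total rows cleared: 4

Answer: 4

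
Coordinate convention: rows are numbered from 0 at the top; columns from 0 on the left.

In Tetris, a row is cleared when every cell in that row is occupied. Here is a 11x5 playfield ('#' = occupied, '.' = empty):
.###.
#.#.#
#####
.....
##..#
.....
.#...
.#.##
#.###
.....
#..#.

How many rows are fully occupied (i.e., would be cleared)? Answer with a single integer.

Answer: 1

Derivation:
Check each row:
  row 0: 2 empty cells -> not full
  row 1: 2 empty cells -> not full
  row 2: 0 empty cells -> FULL (clear)
  row 3: 5 empty cells -> not full
  row 4: 2 empty cells -> not full
  row 5: 5 empty cells -> not full
  row 6: 4 empty cells -> not full
  row 7: 2 empty cells -> not full
  row 8: 1 empty cell -> not full
  row 9: 5 empty cells -> not full
  row 10: 3 empty cells -> not full
Total rows cleared: 1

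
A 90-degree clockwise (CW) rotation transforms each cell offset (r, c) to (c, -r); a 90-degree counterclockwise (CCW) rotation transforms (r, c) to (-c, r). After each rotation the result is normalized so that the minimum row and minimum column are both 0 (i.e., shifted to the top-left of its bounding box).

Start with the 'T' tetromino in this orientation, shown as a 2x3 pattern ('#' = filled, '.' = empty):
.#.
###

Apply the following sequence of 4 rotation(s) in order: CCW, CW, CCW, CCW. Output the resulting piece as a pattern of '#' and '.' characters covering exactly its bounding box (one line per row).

Answer: ###
.#.

Derivation:
Start:
.#.
###
After rotation 1 (CCW):
.#
##
.#
After rotation 2 (CW):
.#.
###
After rotation 3 (CCW):
.#
##
.#
After rotation 4 (CCW):
###
.#.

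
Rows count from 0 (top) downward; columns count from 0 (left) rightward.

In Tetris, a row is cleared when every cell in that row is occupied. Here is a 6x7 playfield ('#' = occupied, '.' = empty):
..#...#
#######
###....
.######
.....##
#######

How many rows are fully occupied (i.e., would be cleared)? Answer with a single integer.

Check each row:
  row 0: 5 empty cells -> not full
  row 1: 0 empty cells -> FULL (clear)
  row 2: 4 empty cells -> not full
  row 3: 1 empty cell -> not full
  row 4: 5 empty cells -> not full
  row 5: 0 empty cells -> FULL (clear)
Total rows cleared: 2

Answer: 2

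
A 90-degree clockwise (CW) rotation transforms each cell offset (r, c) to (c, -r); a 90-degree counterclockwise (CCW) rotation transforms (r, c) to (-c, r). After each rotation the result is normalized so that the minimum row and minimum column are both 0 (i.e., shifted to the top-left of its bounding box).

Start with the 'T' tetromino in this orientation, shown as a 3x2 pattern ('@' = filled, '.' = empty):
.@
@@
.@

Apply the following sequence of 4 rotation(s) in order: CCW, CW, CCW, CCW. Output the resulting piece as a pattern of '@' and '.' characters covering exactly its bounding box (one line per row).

Start:
.@
@@
.@
After rotation 1 (CCW):
@@@
.@.
After rotation 2 (CW):
.@
@@
.@
After rotation 3 (CCW):
@@@
.@.
After rotation 4 (CCW):
@.
@@
@.

Answer: @.
@@
@.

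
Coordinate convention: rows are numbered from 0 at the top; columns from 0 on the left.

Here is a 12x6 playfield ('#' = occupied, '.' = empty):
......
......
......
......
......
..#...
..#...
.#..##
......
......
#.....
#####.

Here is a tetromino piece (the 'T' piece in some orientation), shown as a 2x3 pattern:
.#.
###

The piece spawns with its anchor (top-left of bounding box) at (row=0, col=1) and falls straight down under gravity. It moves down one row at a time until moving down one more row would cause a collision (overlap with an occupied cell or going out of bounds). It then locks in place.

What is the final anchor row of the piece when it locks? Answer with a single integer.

Spawn at (row=0, col=1). Try each row:
  row 0: fits
  row 1: fits
  row 2: fits
  row 3: fits
  row 4: blocked -> lock at row 3

Answer: 3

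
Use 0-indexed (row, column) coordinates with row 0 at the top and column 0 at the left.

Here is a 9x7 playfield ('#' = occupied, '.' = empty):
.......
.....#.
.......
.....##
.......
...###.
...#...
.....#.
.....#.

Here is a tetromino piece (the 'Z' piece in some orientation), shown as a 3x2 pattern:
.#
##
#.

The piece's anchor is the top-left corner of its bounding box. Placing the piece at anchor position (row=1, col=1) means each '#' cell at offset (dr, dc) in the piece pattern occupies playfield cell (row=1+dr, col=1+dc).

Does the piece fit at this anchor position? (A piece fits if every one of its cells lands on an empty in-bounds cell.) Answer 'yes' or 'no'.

Answer: yes

Derivation:
Check each piece cell at anchor (1, 1):
  offset (0,1) -> (1,2): empty -> OK
  offset (1,0) -> (2,1): empty -> OK
  offset (1,1) -> (2,2): empty -> OK
  offset (2,0) -> (3,1): empty -> OK
All cells valid: yes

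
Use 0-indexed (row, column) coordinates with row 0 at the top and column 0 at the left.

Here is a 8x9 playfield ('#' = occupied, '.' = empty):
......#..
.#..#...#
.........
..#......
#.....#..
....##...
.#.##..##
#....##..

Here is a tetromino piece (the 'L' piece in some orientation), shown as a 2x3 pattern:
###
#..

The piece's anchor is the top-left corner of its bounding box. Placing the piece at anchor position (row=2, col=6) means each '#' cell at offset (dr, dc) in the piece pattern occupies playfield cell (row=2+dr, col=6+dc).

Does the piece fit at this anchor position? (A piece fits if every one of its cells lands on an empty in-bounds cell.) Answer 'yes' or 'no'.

Check each piece cell at anchor (2, 6):
  offset (0,0) -> (2,6): empty -> OK
  offset (0,1) -> (2,7): empty -> OK
  offset (0,2) -> (2,8): empty -> OK
  offset (1,0) -> (3,6): empty -> OK
All cells valid: yes

Answer: yes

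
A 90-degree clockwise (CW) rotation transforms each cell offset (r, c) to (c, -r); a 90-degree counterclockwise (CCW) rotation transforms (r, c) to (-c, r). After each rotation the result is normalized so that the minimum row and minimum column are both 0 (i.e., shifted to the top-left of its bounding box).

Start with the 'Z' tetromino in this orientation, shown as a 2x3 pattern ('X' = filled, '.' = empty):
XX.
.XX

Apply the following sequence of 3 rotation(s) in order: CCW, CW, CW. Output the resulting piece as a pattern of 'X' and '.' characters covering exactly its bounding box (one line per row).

Start:
XX.
.XX
After rotation 1 (CCW):
.X
XX
X.
After rotation 2 (CW):
XX.
.XX
After rotation 3 (CW):
.X
XX
X.

Answer: .X
XX
X.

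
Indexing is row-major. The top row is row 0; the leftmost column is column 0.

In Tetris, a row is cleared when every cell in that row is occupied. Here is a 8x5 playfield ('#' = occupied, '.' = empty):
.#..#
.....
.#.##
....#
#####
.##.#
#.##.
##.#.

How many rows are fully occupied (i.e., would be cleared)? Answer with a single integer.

Answer: 1

Derivation:
Check each row:
  row 0: 3 empty cells -> not full
  row 1: 5 empty cells -> not full
  row 2: 2 empty cells -> not full
  row 3: 4 empty cells -> not full
  row 4: 0 empty cells -> FULL (clear)
  row 5: 2 empty cells -> not full
  row 6: 2 empty cells -> not full
  row 7: 2 empty cells -> not full
Total rows cleared: 1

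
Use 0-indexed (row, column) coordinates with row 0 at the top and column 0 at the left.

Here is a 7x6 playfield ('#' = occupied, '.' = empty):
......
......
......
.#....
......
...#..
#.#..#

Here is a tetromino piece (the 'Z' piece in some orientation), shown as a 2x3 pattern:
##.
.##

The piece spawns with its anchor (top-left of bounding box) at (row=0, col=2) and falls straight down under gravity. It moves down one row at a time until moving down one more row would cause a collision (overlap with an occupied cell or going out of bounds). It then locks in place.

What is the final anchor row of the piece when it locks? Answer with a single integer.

Answer: 3

Derivation:
Spawn at (row=0, col=2). Try each row:
  row 0: fits
  row 1: fits
  row 2: fits
  row 3: fits
  row 4: blocked -> lock at row 3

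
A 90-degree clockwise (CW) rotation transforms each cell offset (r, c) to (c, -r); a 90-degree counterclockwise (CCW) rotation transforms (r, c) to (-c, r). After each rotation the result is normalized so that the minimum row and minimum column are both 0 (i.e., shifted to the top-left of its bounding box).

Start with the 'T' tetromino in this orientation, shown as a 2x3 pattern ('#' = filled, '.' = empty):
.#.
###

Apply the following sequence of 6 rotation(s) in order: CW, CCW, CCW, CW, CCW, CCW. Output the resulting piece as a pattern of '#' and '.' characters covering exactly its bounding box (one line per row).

Start:
.#.
###
After rotation 1 (CW):
#.
##
#.
After rotation 2 (CCW):
.#.
###
After rotation 3 (CCW):
.#
##
.#
After rotation 4 (CW):
.#.
###
After rotation 5 (CCW):
.#
##
.#
After rotation 6 (CCW):
###
.#.

Answer: ###
.#.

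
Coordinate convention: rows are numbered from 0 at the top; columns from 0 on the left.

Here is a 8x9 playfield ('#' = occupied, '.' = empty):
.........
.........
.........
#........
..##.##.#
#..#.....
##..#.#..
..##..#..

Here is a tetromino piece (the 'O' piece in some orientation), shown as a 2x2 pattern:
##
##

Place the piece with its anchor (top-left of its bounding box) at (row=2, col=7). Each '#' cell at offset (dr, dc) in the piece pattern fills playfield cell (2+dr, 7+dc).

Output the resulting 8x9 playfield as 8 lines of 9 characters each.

Answer: .........
.........
.......##
#......##
..##.##.#
#..#.....
##..#.#..
..##..#..

Derivation:
Fill (2+0,7+0) = (2,7)
Fill (2+0,7+1) = (2,8)
Fill (2+1,7+0) = (3,7)
Fill (2+1,7+1) = (3,8)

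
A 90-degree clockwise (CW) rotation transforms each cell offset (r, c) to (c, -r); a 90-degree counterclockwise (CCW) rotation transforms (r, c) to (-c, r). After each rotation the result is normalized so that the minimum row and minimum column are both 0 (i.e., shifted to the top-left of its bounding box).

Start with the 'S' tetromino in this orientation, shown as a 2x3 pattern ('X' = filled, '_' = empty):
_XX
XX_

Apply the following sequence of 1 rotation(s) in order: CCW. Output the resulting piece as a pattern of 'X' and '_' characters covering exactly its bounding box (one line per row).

Start:
_XX
XX_
After rotation 1 (CCW):
X_
XX
_X

Answer: X_
XX
_X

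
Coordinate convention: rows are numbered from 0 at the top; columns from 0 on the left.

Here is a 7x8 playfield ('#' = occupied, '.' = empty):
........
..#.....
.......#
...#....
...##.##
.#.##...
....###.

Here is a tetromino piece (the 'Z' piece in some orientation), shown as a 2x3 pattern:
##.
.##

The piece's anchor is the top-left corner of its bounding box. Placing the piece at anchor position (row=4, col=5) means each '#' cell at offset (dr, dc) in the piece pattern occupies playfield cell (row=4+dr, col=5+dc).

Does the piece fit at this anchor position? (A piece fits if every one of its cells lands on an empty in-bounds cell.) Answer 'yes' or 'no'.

Answer: no

Derivation:
Check each piece cell at anchor (4, 5):
  offset (0,0) -> (4,5): empty -> OK
  offset (0,1) -> (4,6): occupied ('#') -> FAIL
  offset (1,1) -> (5,6): empty -> OK
  offset (1,2) -> (5,7): empty -> OK
All cells valid: no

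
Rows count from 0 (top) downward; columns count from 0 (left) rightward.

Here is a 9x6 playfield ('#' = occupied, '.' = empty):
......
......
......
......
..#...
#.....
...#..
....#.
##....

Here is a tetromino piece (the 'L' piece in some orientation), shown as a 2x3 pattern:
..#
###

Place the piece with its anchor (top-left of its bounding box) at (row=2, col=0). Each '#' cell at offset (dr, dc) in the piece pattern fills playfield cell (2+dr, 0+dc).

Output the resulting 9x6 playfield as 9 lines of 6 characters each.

Answer: ......
......
..#...
###...
..#...
#.....
...#..
....#.
##....

Derivation:
Fill (2+0,0+2) = (2,2)
Fill (2+1,0+0) = (3,0)
Fill (2+1,0+1) = (3,1)
Fill (2+1,0+2) = (3,2)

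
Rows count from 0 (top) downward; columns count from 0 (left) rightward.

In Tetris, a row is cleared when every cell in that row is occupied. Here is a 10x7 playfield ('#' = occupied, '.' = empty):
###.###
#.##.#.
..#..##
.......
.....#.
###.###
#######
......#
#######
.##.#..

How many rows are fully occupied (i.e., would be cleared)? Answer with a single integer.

Check each row:
  row 0: 1 empty cell -> not full
  row 1: 3 empty cells -> not full
  row 2: 4 empty cells -> not full
  row 3: 7 empty cells -> not full
  row 4: 6 empty cells -> not full
  row 5: 1 empty cell -> not full
  row 6: 0 empty cells -> FULL (clear)
  row 7: 6 empty cells -> not full
  row 8: 0 empty cells -> FULL (clear)
  row 9: 4 empty cells -> not full
Total rows cleared: 2

Answer: 2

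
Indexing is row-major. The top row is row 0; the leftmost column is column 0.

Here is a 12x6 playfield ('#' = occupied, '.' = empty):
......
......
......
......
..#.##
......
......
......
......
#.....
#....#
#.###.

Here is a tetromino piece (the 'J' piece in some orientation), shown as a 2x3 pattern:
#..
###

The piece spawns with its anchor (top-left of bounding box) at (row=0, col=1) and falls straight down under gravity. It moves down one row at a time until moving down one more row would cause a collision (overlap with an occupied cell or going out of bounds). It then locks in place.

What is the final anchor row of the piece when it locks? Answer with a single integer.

Spawn at (row=0, col=1). Try each row:
  row 0: fits
  row 1: fits
  row 2: fits
  row 3: blocked -> lock at row 2

Answer: 2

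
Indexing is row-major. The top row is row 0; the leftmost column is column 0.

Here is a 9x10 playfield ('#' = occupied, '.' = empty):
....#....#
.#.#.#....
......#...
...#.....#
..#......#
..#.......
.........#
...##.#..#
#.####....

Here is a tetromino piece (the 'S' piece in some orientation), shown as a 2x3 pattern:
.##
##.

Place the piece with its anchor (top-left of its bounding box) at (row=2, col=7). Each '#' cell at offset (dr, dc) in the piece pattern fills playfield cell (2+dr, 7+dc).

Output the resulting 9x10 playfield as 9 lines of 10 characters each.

Answer: ....#....#
.#.#.#....
......#.##
...#...###
..#......#
..#.......
.........#
...##.#..#
#.####....

Derivation:
Fill (2+0,7+1) = (2,8)
Fill (2+0,7+2) = (2,9)
Fill (2+1,7+0) = (3,7)
Fill (2+1,7+1) = (3,8)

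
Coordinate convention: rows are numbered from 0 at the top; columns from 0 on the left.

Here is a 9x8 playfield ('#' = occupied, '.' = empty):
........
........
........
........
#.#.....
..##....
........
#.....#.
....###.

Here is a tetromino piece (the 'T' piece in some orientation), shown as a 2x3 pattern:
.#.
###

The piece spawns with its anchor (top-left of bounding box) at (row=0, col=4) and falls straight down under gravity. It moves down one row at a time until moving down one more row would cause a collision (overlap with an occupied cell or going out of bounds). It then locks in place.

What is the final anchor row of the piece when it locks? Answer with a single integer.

Answer: 5

Derivation:
Spawn at (row=0, col=4). Try each row:
  row 0: fits
  row 1: fits
  row 2: fits
  row 3: fits
  row 4: fits
  row 5: fits
  row 6: blocked -> lock at row 5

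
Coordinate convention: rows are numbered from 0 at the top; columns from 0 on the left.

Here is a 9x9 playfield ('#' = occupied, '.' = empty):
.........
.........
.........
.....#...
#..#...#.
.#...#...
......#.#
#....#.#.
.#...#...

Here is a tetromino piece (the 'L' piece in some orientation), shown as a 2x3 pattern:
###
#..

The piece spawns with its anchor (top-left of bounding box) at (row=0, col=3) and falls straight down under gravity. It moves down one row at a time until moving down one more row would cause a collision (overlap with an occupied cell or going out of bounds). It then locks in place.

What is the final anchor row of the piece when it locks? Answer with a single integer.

Answer: 2

Derivation:
Spawn at (row=0, col=3). Try each row:
  row 0: fits
  row 1: fits
  row 2: fits
  row 3: blocked -> lock at row 2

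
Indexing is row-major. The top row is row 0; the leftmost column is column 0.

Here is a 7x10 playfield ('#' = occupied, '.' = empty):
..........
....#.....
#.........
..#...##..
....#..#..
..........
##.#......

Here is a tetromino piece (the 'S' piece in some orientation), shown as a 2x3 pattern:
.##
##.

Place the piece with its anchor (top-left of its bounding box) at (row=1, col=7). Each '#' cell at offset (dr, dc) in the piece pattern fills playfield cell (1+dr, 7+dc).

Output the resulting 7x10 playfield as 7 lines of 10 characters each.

Fill (1+0,7+1) = (1,8)
Fill (1+0,7+2) = (1,9)
Fill (1+1,7+0) = (2,7)
Fill (1+1,7+1) = (2,8)

Answer: ..........
....#...##
#......##.
..#...##..
....#..#..
..........
##.#......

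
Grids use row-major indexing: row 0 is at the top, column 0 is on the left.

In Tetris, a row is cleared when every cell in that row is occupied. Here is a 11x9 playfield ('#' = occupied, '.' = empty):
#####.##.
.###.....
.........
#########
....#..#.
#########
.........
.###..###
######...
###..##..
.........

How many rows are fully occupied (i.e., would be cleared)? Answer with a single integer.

Check each row:
  row 0: 2 empty cells -> not full
  row 1: 6 empty cells -> not full
  row 2: 9 empty cells -> not full
  row 3: 0 empty cells -> FULL (clear)
  row 4: 7 empty cells -> not full
  row 5: 0 empty cells -> FULL (clear)
  row 6: 9 empty cells -> not full
  row 7: 3 empty cells -> not full
  row 8: 3 empty cells -> not full
  row 9: 4 empty cells -> not full
  row 10: 9 empty cells -> not full
Total rows cleared: 2

Answer: 2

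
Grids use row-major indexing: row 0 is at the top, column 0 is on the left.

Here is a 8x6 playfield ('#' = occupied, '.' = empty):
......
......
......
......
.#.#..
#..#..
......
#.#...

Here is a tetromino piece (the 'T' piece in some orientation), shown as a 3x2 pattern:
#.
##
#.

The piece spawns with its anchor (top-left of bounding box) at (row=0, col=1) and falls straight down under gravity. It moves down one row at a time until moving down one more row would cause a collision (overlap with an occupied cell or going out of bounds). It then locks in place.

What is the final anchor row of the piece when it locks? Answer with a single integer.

Spawn at (row=0, col=1). Try each row:
  row 0: fits
  row 1: fits
  row 2: blocked -> lock at row 1

Answer: 1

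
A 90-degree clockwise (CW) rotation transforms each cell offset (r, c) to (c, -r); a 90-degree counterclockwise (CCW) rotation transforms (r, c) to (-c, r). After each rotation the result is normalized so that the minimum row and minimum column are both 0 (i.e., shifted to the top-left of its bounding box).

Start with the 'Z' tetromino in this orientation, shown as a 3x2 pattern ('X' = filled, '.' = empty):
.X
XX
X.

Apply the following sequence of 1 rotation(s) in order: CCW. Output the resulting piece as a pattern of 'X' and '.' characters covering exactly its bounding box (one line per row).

Start:
.X
XX
X.
After rotation 1 (CCW):
XX.
.XX

Answer: XX.
.XX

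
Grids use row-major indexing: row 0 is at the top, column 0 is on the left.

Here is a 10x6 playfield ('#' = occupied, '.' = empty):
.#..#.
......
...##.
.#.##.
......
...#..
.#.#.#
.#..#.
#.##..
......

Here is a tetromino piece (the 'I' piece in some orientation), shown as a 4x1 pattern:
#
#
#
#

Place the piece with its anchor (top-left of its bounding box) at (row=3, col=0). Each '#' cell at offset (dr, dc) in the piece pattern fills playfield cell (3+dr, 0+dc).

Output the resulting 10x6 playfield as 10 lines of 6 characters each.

Fill (3+0,0+0) = (3,0)
Fill (3+1,0+0) = (4,0)
Fill (3+2,0+0) = (5,0)
Fill (3+3,0+0) = (6,0)

Answer: .#..#.
......
...##.
##.##.
#.....
#..#..
##.#.#
.#..#.
#.##..
......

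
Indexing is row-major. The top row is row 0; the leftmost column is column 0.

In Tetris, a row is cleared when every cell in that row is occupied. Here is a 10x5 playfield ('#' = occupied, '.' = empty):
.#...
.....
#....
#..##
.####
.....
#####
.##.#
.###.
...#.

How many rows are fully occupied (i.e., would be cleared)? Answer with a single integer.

Answer: 1

Derivation:
Check each row:
  row 0: 4 empty cells -> not full
  row 1: 5 empty cells -> not full
  row 2: 4 empty cells -> not full
  row 3: 2 empty cells -> not full
  row 4: 1 empty cell -> not full
  row 5: 5 empty cells -> not full
  row 6: 0 empty cells -> FULL (clear)
  row 7: 2 empty cells -> not full
  row 8: 2 empty cells -> not full
  row 9: 4 empty cells -> not full
Total rows cleared: 1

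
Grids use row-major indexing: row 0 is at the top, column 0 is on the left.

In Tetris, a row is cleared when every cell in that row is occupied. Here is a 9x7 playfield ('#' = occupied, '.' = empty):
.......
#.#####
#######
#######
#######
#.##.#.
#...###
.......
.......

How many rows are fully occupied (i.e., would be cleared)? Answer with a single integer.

Answer: 3

Derivation:
Check each row:
  row 0: 7 empty cells -> not full
  row 1: 1 empty cell -> not full
  row 2: 0 empty cells -> FULL (clear)
  row 3: 0 empty cells -> FULL (clear)
  row 4: 0 empty cells -> FULL (clear)
  row 5: 3 empty cells -> not full
  row 6: 3 empty cells -> not full
  row 7: 7 empty cells -> not full
  row 8: 7 empty cells -> not full
Total rows cleared: 3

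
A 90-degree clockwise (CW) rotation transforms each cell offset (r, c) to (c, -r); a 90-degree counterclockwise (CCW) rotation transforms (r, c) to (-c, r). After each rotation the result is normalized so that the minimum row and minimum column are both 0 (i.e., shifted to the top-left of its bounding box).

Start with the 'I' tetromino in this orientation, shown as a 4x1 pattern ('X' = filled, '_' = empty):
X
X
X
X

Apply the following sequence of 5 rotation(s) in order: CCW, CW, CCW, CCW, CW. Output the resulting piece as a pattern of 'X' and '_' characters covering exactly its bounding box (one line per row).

Start:
X
X
X
X
After rotation 1 (CCW):
XXXX
After rotation 2 (CW):
X
X
X
X
After rotation 3 (CCW):
XXXX
After rotation 4 (CCW):
X
X
X
X
After rotation 5 (CW):
XXXX

Answer: XXXX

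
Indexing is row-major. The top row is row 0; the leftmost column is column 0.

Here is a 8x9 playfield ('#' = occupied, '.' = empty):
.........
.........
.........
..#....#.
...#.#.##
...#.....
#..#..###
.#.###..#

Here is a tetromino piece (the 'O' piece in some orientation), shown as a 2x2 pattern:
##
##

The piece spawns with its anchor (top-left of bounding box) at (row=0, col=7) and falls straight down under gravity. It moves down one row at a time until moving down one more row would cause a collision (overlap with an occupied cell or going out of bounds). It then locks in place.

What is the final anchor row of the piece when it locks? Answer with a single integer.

Answer: 1

Derivation:
Spawn at (row=0, col=7). Try each row:
  row 0: fits
  row 1: fits
  row 2: blocked -> lock at row 1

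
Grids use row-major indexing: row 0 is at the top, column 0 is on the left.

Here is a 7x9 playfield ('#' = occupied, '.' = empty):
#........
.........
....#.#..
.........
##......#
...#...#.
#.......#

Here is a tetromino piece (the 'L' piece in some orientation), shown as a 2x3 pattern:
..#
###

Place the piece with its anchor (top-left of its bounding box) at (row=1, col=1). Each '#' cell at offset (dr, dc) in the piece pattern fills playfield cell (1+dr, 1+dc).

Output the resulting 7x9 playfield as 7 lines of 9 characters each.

Fill (1+0,1+2) = (1,3)
Fill (1+1,1+0) = (2,1)
Fill (1+1,1+1) = (2,2)
Fill (1+1,1+2) = (2,3)

Answer: #........
...#.....
.####.#..
.........
##......#
...#...#.
#.......#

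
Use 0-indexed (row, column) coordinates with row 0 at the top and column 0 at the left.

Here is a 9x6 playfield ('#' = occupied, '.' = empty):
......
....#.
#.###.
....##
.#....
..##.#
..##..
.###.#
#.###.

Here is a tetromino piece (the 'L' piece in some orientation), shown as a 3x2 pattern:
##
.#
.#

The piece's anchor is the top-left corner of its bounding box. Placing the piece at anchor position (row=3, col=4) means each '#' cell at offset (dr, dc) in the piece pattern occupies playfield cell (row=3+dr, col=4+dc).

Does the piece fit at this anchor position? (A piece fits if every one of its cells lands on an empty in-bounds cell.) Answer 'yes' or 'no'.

Check each piece cell at anchor (3, 4):
  offset (0,0) -> (3,4): occupied ('#') -> FAIL
  offset (0,1) -> (3,5): occupied ('#') -> FAIL
  offset (1,1) -> (4,5): empty -> OK
  offset (2,1) -> (5,5): occupied ('#') -> FAIL
All cells valid: no

Answer: no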